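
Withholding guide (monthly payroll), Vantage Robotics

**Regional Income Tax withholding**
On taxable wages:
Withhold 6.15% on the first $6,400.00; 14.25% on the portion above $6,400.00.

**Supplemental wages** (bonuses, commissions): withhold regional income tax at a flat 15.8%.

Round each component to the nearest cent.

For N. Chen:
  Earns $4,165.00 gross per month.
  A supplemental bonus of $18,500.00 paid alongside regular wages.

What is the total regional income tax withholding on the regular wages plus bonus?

$3,179.15

Regional Income Tax: taxable = $4,165.00
  6.15% × $4,165.00 = $256.15
Supplemental (15.8% flat on bonus): 15.8% × $18,500.00 = $2,923.00
Total regional income tax: $256.15 + $2,923.00 = $3,179.15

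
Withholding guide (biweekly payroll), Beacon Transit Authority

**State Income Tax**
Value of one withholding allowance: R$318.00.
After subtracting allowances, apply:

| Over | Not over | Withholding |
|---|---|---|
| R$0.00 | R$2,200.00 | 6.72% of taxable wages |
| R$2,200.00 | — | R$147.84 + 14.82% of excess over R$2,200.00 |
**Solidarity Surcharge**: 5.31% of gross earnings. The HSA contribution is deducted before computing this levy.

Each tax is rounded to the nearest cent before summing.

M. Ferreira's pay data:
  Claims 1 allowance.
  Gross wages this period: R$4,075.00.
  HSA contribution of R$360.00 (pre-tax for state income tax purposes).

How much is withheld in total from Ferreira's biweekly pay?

R$522.51

State Income Tax: taxable = R$4,075.00 − R$360.00 − 1×R$318.00 = R$3,397.00
  R$147.84 + 14.82% × (R$3,397.00 − R$2,200.00) = R$147.84 + 14.82% × R$1,197.00 = R$325.24
Solidarity Surcharge: 5.31% × R$3,715.00 = R$197.27
Total: R$325.24 + R$197.27 = R$522.51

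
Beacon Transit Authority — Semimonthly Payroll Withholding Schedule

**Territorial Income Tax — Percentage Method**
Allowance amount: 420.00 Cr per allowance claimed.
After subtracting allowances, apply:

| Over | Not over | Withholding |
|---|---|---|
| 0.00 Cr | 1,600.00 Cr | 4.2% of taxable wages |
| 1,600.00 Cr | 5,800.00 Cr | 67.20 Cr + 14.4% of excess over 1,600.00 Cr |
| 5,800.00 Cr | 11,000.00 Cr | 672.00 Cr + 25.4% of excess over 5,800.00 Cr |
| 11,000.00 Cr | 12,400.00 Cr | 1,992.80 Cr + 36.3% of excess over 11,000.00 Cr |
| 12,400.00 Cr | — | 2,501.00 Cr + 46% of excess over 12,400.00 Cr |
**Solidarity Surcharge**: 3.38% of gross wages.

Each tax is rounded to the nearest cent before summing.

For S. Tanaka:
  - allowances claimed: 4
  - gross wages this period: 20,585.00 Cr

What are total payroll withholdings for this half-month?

Territorial Income Tax: taxable = 20,585.00 Cr − 4×420.00 Cr = 18,905.00 Cr
  2,501.00 Cr + 46% × (18,905.00 Cr − 12,400.00 Cr) = 2,501.00 Cr + 46% × 6,505.00 Cr = 5,493.30 Cr
Solidarity Surcharge: 3.38% × 20,585.00 Cr = 695.77 Cr
Total: 5,493.30 Cr + 695.77 Cr = 6,189.07 Cr

6,189.07 Cr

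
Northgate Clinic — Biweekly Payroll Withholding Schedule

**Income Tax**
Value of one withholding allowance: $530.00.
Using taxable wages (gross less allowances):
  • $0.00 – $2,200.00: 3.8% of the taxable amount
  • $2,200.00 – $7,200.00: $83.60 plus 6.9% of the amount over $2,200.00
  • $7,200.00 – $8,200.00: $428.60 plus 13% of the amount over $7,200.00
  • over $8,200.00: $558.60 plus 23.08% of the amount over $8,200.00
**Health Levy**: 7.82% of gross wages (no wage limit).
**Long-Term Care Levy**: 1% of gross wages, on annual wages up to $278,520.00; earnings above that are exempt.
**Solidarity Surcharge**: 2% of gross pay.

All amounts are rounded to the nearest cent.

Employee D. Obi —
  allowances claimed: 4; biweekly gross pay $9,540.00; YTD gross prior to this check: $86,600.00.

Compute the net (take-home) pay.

$8,050.57

Income Tax: taxable = $9,540.00 − 4×$530.00 = $7,420.00
  $428.60 + 13% × ($7,420.00 − $7,200.00) = $428.60 + 13% × $220.00 = $457.20
Health Levy: 7.82% × $9,540.00 = $746.03
Long-Term Care Levy: 1% × $9,540.00 = $95.40
Solidarity Surcharge: 2% × $9,540.00 = $190.80
Total withheld: $457.20 + $746.03 + $95.40 + $190.80 = $1,489.43
Net pay: $9,540.00 − $1,489.43 = $8,050.57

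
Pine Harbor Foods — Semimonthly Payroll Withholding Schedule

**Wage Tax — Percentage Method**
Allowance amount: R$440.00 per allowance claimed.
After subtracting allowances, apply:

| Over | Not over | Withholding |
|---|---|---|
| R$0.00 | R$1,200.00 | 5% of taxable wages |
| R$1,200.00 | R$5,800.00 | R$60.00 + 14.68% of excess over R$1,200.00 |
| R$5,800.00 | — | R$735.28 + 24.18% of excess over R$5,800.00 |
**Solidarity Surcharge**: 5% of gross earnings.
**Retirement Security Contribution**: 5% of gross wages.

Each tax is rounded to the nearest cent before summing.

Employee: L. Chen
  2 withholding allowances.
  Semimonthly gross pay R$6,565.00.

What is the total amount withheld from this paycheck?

R$1,374.90

Wage Tax: taxable = R$6,565.00 − 2×R$440.00 = R$5,685.00
  R$60.00 + 14.68% × (R$5,685.00 − R$1,200.00) = R$60.00 + 14.68% × R$4,485.00 = R$718.40
Solidarity Surcharge: 5% × R$6,565.00 = R$328.25
Retirement Security Contribution: 5% × R$6,565.00 = R$328.25
Total: R$718.40 + R$328.25 + R$328.25 = R$1,374.90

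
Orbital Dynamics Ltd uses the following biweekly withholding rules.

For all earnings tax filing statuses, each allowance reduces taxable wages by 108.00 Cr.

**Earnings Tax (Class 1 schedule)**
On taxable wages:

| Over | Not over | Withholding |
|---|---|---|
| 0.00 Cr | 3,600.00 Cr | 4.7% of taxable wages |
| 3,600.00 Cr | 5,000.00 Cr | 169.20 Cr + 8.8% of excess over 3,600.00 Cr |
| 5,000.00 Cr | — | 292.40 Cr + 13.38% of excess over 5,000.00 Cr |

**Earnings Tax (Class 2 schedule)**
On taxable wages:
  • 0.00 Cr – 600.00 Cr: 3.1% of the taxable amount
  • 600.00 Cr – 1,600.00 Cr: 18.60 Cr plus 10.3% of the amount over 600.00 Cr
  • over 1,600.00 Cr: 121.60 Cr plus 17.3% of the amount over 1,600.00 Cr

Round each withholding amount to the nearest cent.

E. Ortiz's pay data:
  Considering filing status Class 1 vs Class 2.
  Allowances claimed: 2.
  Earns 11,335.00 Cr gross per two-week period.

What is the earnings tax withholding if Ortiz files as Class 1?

Earnings Tax (Class 1): taxable = 11,335.00 Cr − 2×108.00 Cr = 11,119.00 Cr
  292.40 Cr + 13.38% × (11,119.00 Cr − 5,000.00 Cr) = 292.40 Cr + 13.38% × 6,119.00 Cr = 1,111.12 Cr

1,111.12 Cr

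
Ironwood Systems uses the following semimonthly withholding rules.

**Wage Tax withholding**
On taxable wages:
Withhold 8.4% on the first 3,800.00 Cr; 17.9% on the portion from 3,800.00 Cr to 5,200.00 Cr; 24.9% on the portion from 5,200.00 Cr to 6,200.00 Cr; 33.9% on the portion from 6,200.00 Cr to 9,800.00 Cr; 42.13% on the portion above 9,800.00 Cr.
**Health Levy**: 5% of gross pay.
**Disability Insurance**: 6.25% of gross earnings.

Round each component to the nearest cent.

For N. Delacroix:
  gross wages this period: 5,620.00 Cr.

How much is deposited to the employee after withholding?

Wage Tax: taxable = 5,620.00 Cr
  569.80 Cr + 24.9% × (5,620.00 Cr − 5,200.00 Cr) = 569.80 Cr + 24.9% × 420.00 Cr = 674.38 Cr
Health Levy: 5% × 5,620.00 Cr = 281.00 Cr
Disability Insurance: 6.25% × 5,620.00 Cr = 351.25 Cr
Total withheld: 674.38 Cr + 281.00 Cr + 351.25 Cr = 1,306.63 Cr
Net pay: 5,620.00 Cr − 1,306.63 Cr = 4,313.37 Cr

4,313.37 Cr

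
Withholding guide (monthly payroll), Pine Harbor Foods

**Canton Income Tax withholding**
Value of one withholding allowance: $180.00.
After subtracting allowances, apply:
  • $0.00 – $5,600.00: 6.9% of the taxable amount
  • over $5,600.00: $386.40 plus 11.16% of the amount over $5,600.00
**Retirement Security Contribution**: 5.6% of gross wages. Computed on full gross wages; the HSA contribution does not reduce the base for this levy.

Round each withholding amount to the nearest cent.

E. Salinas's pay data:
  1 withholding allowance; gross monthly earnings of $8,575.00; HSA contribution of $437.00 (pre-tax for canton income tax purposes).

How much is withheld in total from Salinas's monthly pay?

Canton Income Tax: taxable = $8,575.00 − $437.00 − 1×$180.00 = $7,958.00
  $386.40 + 11.16% × ($7,958.00 − $5,600.00) = $386.40 + 11.16% × $2,358.00 = $649.55
Retirement Security Contribution: 5.6% × $8,575.00 = $480.20
Total: $649.55 + $480.20 = $1,129.75

$1,129.75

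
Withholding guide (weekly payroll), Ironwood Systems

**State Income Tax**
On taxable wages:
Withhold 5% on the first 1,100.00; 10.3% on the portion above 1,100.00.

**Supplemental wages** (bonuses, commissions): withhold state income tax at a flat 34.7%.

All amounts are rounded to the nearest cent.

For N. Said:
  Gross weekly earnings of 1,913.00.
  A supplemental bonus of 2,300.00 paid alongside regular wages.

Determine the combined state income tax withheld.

State Income Tax: taxable = 1,913.00
  55.00 + 10.3% × (1,913.00 − 1,100.00) = 55.00 + 10.3% × 813.00 = 138.74
Supplemental (34.7% flat on bonus): 34.7% × 2,300.00 = 798.10
Total state income tax: 138.74 + 798.10 = 936.84

936.84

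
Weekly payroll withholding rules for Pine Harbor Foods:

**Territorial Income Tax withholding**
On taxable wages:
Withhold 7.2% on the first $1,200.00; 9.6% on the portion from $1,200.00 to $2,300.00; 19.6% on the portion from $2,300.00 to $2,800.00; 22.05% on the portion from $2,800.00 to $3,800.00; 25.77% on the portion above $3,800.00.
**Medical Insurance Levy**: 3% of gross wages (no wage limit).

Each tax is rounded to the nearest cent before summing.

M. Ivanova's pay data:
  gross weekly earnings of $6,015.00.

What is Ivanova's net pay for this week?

$4,753.24

Territorial Income Tax: taxable = $6,015.00
  $510.50 + 25.77% × ($6,015.00 − $3,800.00) = $510.50 + 25.77% × $2,215.00 = $1,081.31
Medical Insurance Levy: 3% × $6,015.00 = $180.45
Total withheld: $1,081.31 + $180.45 = $1,261.76
Net pay: $6,015.00 − $1,261.76 = $4,753.24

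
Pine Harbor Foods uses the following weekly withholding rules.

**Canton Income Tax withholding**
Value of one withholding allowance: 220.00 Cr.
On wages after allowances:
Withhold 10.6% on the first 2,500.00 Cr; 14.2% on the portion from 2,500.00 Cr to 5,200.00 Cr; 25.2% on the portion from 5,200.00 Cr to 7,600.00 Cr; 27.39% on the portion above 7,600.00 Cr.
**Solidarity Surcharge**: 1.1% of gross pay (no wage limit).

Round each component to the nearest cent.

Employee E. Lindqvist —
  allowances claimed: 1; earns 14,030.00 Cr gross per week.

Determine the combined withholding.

Canton Income Tax: taxable = 14,030.00 Cr − 1×220.00 Cr = 13,810.00 Cr
  1,253.20 Cr + 27.39% × (13,810.00 Cr − 7,600.00 Cr) = 1,253.20 Cr + 27.39% × 6,210.00 Cr = 2,954.12 Cr
Solidarity Surcharge: 1.1% × 14,030.00 Cr = 154.33 Cr
Total: 2,954.12 Cr + 154.33 Cr = 3,108.45 Cr

3,108.45 Cr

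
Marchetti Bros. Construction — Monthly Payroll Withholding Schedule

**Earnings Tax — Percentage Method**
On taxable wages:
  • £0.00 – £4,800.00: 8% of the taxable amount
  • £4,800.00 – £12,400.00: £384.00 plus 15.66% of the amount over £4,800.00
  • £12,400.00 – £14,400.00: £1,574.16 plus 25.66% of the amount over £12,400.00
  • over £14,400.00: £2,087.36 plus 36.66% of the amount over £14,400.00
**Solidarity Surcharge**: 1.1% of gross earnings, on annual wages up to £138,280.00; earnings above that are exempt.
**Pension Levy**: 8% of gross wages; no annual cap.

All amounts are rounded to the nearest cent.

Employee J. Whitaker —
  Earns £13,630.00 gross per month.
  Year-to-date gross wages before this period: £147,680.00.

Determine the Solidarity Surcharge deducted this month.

Solidarity Surcharge: YTD £147,680.00 ≥ cap £138,280.00 → £0.00

£0.00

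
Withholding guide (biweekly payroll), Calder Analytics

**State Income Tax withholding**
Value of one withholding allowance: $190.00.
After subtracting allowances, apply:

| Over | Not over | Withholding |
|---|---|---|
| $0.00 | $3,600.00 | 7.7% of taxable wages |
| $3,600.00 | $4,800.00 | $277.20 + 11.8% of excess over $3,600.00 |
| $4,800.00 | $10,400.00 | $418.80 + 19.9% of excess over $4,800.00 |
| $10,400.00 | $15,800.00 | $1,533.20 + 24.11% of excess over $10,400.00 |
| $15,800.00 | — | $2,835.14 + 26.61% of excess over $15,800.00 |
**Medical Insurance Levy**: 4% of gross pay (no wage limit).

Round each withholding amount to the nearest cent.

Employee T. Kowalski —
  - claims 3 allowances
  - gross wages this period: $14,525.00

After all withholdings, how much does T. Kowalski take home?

State Income Tax: taxable = $14,525.00 − 3×$190.00 = $13,955.00
  $1,533.20 + 24.11% × ($13,955.00 − $10,400.00) = $1,533.20 + 24.11% × $3,555.00 = $2,390.31
Medical Insurance Levy: 4% × $14,525.00 = $581.00
Total withheld: $2,390.31 + $581.00 = $2,971.31
Net pay: $14,525.00 − $2,971.31 = $11,553.69

$11,553.69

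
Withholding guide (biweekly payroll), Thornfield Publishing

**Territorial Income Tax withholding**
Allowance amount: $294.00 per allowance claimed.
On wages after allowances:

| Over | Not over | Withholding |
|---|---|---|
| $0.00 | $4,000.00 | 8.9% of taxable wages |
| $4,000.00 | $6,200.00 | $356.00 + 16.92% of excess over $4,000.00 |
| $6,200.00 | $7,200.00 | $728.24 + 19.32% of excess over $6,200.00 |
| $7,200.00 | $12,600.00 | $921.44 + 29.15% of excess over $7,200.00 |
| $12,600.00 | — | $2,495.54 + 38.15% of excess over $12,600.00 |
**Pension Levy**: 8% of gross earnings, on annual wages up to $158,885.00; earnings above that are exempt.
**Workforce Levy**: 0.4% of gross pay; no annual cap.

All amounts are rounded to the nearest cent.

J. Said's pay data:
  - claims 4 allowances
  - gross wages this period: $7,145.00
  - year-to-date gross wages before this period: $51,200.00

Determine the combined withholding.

$1,289.33

Territorial Income Tax: taxable = $7,145.00 − 4×$294.00 = $5,969.00
  $356.00 + 16.92% × ($5,969.00 − $4,000.00) = $356.00 + 16.92% × $1,969.00 = $689.15
Pension Levy: 8% × $7,145.00 = $571.60
Workforce Levy: 0.4% × $7,145.00 = $28.58
Total: $689.15 + $571.60 + $28.58 = $1,289.33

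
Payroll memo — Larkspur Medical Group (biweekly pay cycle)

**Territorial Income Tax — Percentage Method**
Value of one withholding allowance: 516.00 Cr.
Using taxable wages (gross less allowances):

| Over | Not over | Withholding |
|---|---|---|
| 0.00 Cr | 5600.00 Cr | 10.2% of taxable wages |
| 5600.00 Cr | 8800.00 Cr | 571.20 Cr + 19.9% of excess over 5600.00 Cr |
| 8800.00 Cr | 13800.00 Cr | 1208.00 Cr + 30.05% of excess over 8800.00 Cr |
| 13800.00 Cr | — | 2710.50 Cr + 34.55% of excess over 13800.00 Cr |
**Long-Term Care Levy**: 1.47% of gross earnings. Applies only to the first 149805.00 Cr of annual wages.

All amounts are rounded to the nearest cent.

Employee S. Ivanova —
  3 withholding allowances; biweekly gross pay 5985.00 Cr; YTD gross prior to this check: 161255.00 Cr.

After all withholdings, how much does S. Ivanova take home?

5532.43 Cr

Territorial Income Tax: taxable = 5985.00 Cr − 3×516.00 Cr = 4437.00 Cr
  10.2% × 4437.00 Cr = 452.57 Cr
Long-Term Care Levy: YTD 161255.00 Cr ≥ cap 149805.00 Cr → 0.00 Cr
Total withheld: 452.57 Cr + 0.00 Cr = 452.57 Cr
Net pay: 5985.00 Cr − 452.57 Cr = 5532.43 Cr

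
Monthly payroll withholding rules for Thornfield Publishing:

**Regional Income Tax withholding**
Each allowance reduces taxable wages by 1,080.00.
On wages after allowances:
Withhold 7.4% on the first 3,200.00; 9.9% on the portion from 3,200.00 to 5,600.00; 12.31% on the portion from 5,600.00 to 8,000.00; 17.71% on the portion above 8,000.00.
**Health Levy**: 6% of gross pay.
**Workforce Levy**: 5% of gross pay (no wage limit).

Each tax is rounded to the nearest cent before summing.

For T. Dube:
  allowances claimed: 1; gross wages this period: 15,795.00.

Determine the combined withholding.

Regional Income Tax: taxable = 15,795.00 − 1×1,080.00 = 14,715.00
  769.84 + 17.71% × (14,715.00 − 8,000.00) = 769.84 + 17.71% × 6,715.00 = 1,959.07
Health Levy: 6% × 15,795.00 = 947.70
Workforce Levy: 5% × 15,795.00 = 789.75
Total: 1,959.07 + 947.70 + 789.75 = 3,696.52

3,696.52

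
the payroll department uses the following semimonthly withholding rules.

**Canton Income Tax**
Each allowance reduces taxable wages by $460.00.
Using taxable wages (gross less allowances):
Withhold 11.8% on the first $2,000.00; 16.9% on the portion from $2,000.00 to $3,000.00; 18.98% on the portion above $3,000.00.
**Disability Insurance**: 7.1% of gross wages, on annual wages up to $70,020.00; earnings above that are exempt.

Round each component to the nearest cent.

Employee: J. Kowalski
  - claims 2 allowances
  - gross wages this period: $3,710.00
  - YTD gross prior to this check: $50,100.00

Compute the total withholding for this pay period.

$632.92

Canton Income Tax: taxable = $3,710.00 − 2×$460.00 = $2,790.00
  $236.00 + 16.9% × ($2,790.00 − $2,000.00) = $236.00 + 16.9% × $790.00 = $369.51
Disability Insurance: 7.1% × $3,710.00 = $263.41
Total: $369.51 + $263.41 = $632.92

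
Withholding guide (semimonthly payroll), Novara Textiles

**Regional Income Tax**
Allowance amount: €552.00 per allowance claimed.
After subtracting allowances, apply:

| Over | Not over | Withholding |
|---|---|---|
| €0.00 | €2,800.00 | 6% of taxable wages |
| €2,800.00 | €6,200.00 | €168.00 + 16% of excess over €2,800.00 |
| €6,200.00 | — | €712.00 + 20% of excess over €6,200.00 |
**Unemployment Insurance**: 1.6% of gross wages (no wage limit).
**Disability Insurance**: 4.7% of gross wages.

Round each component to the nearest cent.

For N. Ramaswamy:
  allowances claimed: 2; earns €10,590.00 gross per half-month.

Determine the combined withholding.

Regional Income Tax: taxable = €10,590.00 − 2×€552.00 = €9,486.00
  €712.00 + 20% × (€9,486.00 − €6,200.00) = €712.00 + 20% × €3,286.00 = €1,369.20
Unemployment Insurance: 1.6% × €10,590.00 = €169.44
Disability Insurance: 4.7% × €10,590.00 = €497.73
Total: €1,369.20 + €169.44 + €497.73 = €2,036.37

€2,036.37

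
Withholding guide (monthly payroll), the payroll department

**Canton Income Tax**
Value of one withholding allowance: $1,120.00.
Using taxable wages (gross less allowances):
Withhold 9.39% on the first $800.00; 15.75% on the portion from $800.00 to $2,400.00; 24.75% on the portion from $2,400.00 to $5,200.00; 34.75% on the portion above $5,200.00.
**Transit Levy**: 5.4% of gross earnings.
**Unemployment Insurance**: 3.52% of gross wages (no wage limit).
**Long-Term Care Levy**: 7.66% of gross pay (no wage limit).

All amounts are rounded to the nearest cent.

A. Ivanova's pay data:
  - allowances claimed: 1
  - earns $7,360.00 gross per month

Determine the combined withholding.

Canton Income Tax: taxable = $7,360.00 − 1×$1,120.00 = $6,240.00
  $1,020.12 + 34.75% × ($6,240.00 − $5,200.00) = $1,020.12 + 34.75% × $1,040.00 = $1,381.52
Transit Levy: 5.4% × $7,360.00 = $397.44
Unemployment Insurance: 3.52% × $7,360.00 = $259.07
Long-Term Care Levy: 7.66% × $7,360.00 = $563.78
Total: $1,381.52 + $397.44 + $259.07 + $563.78 = $2,601.81

$2,601.81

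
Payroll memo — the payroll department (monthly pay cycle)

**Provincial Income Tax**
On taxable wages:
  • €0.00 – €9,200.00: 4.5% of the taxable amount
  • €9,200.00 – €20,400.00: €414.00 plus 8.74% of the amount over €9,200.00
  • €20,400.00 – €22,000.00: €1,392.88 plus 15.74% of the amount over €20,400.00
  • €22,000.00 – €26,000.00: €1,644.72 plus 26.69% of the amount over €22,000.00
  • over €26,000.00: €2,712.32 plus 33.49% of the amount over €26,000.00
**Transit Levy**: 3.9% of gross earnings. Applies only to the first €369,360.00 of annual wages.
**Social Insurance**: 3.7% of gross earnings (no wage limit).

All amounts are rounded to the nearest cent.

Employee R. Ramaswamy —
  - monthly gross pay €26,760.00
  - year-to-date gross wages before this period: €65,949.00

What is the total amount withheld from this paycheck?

Provincial Income Tax: taxable = €26,760.00
  €2,712.32 + 33.49% × (€26,760.00 − €26,000.00) = €2,712.32 + 33.49% × €760.00 = €2,966.84
Transit Levy: 3.9% × €26,760.00 = €1,043.64
Social Insurance: 3.7% × €26,760.00 = €990.12
Total: €2,966.84 + €1,043.64 + €990.12 = €5,000.60

€5,000.60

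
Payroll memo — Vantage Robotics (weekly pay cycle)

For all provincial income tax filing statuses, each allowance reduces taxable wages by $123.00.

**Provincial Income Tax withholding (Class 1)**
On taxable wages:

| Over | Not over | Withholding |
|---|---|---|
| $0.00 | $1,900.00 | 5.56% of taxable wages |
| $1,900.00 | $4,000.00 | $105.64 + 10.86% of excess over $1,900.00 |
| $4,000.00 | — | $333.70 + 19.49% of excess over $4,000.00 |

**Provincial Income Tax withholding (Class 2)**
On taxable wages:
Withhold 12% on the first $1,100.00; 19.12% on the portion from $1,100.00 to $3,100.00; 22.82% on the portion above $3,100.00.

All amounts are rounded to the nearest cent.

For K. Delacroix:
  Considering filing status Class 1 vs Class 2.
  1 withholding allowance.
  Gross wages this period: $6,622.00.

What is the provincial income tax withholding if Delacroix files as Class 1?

Provincial Income Tax (Class 1): taxable = $6,622.00 − 1×$123.00 = $6,499.00
  $333.70 + 19.49% × ($6,499.00 − $4,000.00) = $333.70 + 19.49% × $2,499.00 = $820.76

$820.76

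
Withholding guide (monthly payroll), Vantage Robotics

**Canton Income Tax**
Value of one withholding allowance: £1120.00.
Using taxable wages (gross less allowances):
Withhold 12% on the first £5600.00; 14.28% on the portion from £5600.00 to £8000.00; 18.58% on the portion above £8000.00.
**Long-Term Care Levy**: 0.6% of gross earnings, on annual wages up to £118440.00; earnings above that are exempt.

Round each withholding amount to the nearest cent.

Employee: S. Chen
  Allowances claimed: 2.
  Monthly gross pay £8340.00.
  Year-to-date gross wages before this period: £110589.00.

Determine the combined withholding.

£790.51

Canton Income Tax: taxable = £8340.00 − 2×£1120.00 = £6100.00
  £672.00 + 14.28% × (£6100.00 − £5600.00) = £672.00 + 14.28% × £500.00 = £743.40
Long-Term Care Levy: cap £118440.00 − YTD £110589.00 = £7851.00 subject; 0.6% × £7851.00 = £47.11
Total: £743.40 + £47.11 = £790.51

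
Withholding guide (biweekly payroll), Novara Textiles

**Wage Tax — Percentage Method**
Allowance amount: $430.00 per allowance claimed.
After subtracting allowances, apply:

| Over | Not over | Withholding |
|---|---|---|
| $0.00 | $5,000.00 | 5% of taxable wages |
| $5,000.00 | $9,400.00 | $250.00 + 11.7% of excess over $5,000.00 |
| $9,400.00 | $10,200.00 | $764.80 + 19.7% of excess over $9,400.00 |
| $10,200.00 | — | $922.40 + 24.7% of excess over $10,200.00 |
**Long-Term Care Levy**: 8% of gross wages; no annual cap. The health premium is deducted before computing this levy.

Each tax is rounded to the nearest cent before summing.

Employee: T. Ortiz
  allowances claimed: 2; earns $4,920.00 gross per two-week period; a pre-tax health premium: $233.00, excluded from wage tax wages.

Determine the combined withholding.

$566.31

Wage Tax: taxable = $4,920.00 − $233.00 − 2×$430.00 = $3,827.00
  5% × $3,827.00 = $191.35
Long-Term Care Levy: 8% × $4,687.00 = $374.96
Total: $191.35 + $374.96 = $566.31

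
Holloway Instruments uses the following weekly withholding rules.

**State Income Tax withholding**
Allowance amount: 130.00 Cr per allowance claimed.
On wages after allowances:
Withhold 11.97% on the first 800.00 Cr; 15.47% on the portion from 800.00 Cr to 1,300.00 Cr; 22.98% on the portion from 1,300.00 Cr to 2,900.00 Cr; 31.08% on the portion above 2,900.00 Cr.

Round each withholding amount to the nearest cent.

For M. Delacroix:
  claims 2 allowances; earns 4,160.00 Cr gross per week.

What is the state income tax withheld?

State Income Tax: taxable = 4,160.00 Cr − 2×130.00 Cr = 3,900.00 Cr
  540.79 Cr + 31.08% × (3,900.00 Cr − 2,900.00 Cr) = 540.79 Cr + 31.08% × 1,000.00 Cr = 851.59 Cr

851.59 Cr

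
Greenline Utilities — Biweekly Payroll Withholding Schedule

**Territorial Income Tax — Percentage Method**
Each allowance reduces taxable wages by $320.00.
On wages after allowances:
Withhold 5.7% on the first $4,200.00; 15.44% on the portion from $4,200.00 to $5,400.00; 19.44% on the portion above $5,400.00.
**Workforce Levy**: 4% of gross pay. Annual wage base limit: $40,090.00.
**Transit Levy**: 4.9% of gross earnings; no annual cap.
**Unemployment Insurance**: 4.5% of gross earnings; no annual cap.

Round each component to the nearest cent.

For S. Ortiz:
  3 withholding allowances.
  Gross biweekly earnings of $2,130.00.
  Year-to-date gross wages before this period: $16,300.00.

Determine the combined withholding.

$352.11

Territorial Income Tax: taxable = $2,130.00 − 3×$320.00 = $1,170.00
  5.7% × $1,170.00 = $66.69
Workforce Levy: 4% × $2,130.00 = $85.20
Transit Levy: 4.9% × $2,130.00 = $104.37
Unemployment Insurance: 4.5% × $2,130.00 = $95.85
Total: $66.69 + $85.20 + $104.37 + $95.85 = $352.11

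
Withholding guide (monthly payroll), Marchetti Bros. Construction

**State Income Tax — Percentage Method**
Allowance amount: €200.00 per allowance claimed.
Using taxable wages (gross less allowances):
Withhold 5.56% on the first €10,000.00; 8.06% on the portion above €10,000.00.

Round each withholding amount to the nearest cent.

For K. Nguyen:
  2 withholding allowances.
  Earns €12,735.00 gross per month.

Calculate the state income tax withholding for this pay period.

State Income Tax: taxable = €12,735.00 − 2×€200.00 = €12,335.00
  €556.00 + 8.06% × (€12,335.00 − €10,000.00) = €556.00 + 8.06% × €2,335.00 = €744.20

€744.20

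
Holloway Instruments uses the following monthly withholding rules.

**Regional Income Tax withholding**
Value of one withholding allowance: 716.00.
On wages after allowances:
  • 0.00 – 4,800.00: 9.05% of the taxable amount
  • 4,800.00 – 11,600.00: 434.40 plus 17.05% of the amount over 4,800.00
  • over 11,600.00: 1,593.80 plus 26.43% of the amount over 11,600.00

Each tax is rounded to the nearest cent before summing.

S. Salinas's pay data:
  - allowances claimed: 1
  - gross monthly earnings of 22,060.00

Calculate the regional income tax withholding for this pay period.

4,169.14

Regional Income Tax: taxable = 22,060.00 − 1×716.00 = 21,344.00
  1,593.80 + 26.43% × (21,344.00 − 11,600.00) = 1,593.80 + 26.43% × 9,744.00 = 4,169.14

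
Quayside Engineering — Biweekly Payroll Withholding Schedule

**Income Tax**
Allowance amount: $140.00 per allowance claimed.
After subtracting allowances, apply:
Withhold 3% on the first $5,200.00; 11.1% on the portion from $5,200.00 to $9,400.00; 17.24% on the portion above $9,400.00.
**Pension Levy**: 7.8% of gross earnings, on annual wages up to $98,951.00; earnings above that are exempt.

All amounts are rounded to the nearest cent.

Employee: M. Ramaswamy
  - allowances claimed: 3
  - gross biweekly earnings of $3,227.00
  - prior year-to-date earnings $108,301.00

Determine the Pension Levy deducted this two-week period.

$0.00

Pension Levy: YTD $108,301.00 ≥ cap $98,951.00 → $0.00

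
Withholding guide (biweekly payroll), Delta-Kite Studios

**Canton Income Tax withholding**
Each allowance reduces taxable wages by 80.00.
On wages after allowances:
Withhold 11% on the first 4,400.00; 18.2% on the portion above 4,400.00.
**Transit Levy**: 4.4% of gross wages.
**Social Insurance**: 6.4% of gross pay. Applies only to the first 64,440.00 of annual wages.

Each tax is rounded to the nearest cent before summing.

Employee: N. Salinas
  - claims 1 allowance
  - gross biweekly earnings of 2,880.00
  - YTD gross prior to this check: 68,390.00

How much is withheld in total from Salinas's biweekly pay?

Canton Income Tax: taxable = 2,880.00 − 1×80.00 = 2,800.00
  11% × 2,800.00 = 308.00
Transit Levy: 4.4% × 2,880.00 = 126.72
Social Insurance: YTD 68,390.00 ≥ cap 64,440.00 → 0.00
Total: 308.00 + 126.72 + 0.00 = 434.72

434.72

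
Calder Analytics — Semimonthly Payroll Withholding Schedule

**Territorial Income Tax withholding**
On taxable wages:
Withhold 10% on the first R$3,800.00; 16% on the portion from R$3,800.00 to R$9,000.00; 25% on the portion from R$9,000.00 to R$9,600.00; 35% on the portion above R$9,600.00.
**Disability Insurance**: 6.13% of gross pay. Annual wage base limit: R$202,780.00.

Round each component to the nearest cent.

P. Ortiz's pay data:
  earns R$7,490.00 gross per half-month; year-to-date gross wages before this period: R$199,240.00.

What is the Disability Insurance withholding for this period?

R$217.00

Disability Insurance: cap R$202,780.00 − YTD R$199,240.00 = R$3,540.00 subject; 6.13% × R$3,540.00 = R$217.00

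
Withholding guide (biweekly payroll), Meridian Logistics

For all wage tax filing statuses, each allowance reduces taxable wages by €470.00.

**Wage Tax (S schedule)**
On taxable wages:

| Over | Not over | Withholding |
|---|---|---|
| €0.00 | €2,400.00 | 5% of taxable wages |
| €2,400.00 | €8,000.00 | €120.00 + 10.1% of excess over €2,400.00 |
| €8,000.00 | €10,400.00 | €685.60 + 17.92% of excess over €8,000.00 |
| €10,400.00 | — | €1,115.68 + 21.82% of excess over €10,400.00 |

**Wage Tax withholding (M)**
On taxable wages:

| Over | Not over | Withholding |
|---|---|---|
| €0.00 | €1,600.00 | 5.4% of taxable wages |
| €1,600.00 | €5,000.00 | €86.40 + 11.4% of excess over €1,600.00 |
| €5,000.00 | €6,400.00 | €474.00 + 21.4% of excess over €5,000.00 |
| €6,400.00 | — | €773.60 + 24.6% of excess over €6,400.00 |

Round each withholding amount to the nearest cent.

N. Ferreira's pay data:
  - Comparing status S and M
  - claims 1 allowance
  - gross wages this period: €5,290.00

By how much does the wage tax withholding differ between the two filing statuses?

€89.06

Wage Tax (S): taxable = €5,290.00 − 1×€470.00 = €4,820.00
  €120.00 + 10.1% × (€4,820.00 − €2,400.00) = €120.00 + 10.1% × €2,420.00 = €364.42
Wage Tax (M): taxable = €5,290.00 − 1×€470.00 = €4,820.00
  €86.40 + 11.4% × (€4,820.00 − €1,600.00) = €86.40 + 11.4% × €3,220.00 = €453.48
Difference: |€364.42 − €453.48| = €89.06 (higher under M)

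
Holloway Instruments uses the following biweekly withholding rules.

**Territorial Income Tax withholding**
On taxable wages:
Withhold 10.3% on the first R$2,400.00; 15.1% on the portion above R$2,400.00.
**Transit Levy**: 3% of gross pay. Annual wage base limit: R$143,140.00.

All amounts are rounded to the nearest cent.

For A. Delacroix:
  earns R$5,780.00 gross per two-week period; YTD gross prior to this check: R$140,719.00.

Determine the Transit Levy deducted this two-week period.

R$72.63

Transit Levy: cap R$143,140.00 − YTD R$140,719.00 = R$2,421.00 subject; 3% × R$2,421.00 = R$72.63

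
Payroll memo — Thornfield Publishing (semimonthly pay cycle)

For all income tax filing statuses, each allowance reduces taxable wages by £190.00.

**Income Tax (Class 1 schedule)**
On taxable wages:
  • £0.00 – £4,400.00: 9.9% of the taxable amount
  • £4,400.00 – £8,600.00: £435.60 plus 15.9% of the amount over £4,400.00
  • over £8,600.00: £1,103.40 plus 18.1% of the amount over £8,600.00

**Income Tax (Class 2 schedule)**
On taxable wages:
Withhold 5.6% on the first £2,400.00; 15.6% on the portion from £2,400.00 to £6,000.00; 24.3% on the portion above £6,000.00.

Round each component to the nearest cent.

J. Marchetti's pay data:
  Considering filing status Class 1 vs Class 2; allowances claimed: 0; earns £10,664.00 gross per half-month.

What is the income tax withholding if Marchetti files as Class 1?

£1,476.98

Income Tax (Class 1): taxable = £10,664.00
  £1,103.40 + 18.1% × (£10,664.00 − £8,600.00) = £1,103.40 + 18.1% × £2,064.00 = £1,476.98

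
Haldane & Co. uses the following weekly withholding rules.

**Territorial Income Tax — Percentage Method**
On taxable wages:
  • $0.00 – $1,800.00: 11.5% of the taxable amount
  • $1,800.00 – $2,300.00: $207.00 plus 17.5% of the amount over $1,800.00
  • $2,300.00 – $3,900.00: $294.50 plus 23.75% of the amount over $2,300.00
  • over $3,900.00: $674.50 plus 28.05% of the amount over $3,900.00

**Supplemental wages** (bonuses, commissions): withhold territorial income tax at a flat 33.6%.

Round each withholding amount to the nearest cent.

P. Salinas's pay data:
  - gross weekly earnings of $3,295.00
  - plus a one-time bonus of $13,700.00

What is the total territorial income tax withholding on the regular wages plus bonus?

$5,134.01

Territorial Income Tax: taxable = $3,295.00
  $294.50 + 23.75% × ($3,295.00 − $2,300.00) = $294.50 + 23.75% × $995.00 = $530.81
Supplemental (33.6% flat on bonus): 33.6% × $13,700.00 = $4,603.20
Total territorial income tax: $530.81 + $4,603.20 = $5,134.01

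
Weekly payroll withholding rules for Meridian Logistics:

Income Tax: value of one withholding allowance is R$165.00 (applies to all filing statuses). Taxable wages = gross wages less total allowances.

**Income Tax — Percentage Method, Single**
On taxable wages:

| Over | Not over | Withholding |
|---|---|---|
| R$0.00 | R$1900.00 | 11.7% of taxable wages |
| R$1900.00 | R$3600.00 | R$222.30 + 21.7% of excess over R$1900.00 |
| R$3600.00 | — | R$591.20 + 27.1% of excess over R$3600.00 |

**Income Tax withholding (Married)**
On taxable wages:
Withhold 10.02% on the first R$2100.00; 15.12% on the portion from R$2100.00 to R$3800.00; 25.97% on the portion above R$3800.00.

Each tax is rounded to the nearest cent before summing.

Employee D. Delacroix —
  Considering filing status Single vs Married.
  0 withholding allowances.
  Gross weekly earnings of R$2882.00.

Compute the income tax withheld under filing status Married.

Income Tax (Married): taxable = R$2882.00
  R$210.42 + 15.12% × (R$2882.00 − R$2100.00) = R$210.42 + 15.12% × R$782.00 = R$328.66

R$328.66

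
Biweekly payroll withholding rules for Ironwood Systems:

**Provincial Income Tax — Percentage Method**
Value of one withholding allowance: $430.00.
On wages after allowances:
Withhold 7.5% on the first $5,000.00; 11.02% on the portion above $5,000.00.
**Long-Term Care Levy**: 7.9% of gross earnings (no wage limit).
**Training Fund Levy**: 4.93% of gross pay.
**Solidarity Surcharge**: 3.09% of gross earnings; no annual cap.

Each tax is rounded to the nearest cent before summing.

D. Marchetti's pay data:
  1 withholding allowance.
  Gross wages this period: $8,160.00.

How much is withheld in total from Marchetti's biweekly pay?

Provincial Income Tax: taxable = $8,160.00 − 1×$430.00 = $7,730.00
  $375.00 + 11.02% × ($7,730.00 − $5,000.00) = $375.00 + 11.02% × $2,730.00 = $675.85
Long-Term Care Levy: 7.9% × $8,160.00 = $644.64
Training Fund Levy: 4.93% × $8,160.00 = $402.29
Solidarity Surcharge: 3.09% × $8,160.00 = $252.14
Total: $675.85 + $644.64 + $402.29 + $252.14 = $1,974.92

$1,974.92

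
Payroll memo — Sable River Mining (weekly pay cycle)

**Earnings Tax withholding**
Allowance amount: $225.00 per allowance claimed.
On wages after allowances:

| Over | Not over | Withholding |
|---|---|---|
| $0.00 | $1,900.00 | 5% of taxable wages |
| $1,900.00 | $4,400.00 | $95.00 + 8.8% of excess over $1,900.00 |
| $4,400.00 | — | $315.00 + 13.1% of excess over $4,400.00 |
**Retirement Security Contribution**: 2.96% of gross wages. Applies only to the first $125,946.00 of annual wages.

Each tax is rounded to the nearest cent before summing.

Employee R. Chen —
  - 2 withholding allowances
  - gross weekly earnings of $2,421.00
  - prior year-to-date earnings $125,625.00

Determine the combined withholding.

Earnings Tax: taxable = $2,421.00 − 2×$225.00 = $1,971.00
  $95.00 + 8.8% × ($1,971.00 − $1,900.00) = $95.00 + 8.8% × $71.00 = $101.25
Retirement Security Contribution: cap $125,946.00 − YTD $125,625.00 = $321.00 subject; 2.96% × $321.00 = $9.50
Total: $101.25 + $9.50 = $110.75

$110.75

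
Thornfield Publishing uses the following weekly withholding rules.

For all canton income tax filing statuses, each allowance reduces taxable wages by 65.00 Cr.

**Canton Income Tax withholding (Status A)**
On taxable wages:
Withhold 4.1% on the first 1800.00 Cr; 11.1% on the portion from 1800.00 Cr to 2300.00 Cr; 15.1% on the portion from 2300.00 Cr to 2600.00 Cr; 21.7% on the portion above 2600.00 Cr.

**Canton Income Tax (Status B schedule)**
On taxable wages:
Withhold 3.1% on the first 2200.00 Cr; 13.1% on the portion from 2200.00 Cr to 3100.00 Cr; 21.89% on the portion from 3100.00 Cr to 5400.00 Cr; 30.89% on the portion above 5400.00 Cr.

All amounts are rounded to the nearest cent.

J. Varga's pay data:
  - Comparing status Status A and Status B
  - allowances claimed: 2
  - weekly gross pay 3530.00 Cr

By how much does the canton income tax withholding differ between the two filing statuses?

Canton Income Tax (Status A): taxable = 3530.00 Cr − 2×65.00 Cr = 3400.00 Cr
  174.60 Cr + 21.7% × (3400.00 Cr − 2600.00 Cr) = 174.60 Cr + 21.7% × 800.00 Cr = 348.20 Cr
Canton Income Tax (Status B): taxable = 3530.00 Cr − 2×65.00 Cr = 3400.00 Cr
  186.10 Cr + 21.89% × (3400.00 Cr − 3100.00 Cr) = 186.10 Cr + 21.89% × 300.00 Cr = 251.77 Cr
Difference: |348.20 Cr − 251.77 Cr| = 96.43 Cr (higher under Status A)

96.43 Cr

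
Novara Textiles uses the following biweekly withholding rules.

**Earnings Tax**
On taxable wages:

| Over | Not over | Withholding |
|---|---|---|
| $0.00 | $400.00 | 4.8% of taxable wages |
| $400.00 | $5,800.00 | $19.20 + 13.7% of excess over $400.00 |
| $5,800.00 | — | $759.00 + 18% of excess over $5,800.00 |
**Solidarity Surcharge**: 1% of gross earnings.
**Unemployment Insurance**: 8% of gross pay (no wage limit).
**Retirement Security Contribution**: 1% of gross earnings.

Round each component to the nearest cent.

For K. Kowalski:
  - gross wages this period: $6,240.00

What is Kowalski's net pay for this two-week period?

$4,777.80

Earnings Tax: taxable = $6,240.00
  $759.00 + 18% × ($6,240.00 − $5,800.00) = $759.00 + 18% × $440.00 = $838.20
Solidarity Surcharge: 1% × $6,240.00 = $62.40
Unemployment Insurance: 8% × $6,240.00 = $499.20
Retirement Security Contribution: 1% × $6,240.00 = $62.40
Total withheld: $838.20 + $62.40 + $499.20 + $62.40 = $1,462.20
Net pay: $6,240.00 − $1,462.20 = $4,777.80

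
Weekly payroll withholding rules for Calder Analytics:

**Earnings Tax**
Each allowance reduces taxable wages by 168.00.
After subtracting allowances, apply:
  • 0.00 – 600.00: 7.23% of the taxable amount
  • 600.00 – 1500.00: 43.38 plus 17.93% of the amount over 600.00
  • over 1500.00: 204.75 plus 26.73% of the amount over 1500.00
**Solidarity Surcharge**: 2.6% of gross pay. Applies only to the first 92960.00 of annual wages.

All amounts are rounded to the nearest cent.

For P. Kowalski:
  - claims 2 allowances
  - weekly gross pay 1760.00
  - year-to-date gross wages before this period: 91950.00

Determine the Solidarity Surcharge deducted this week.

26.26

Solidarity Surcharge: cap 92960.00 − YTD 91950.00 = 1010.00 subject; 2.6% × 1010.00 = 26.26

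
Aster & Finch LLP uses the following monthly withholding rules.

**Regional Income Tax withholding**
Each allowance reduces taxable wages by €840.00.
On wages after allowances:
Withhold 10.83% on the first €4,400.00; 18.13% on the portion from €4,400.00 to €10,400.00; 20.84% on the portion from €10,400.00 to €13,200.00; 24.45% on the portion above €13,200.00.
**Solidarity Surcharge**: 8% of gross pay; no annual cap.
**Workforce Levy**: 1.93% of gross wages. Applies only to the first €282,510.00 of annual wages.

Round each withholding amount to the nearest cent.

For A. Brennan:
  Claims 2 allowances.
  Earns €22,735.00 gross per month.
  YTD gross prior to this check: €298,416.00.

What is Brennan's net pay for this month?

€16,847.81

Regional Income Tax: taxable = €22,735.00 − 2×€840.00 = €21,055.00
  €2,147.84 + 24.45% × (€21,055.00 − €13,200.00) = €2,147.84 + 24.45% × €7,855.00 = €4,068.39
Solidarity Surcharge: 8% × €22,735.00 = €1,818.80
Workforce Levy: YTD €298,416.00 ≥ cap €282,510.00 → €0.00
Total withheld: €4,068.39 + €1,818.80 + €0.00 = €5,887.19
Net pay: €22,735.00 − €5,887.19 = €16,847.81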